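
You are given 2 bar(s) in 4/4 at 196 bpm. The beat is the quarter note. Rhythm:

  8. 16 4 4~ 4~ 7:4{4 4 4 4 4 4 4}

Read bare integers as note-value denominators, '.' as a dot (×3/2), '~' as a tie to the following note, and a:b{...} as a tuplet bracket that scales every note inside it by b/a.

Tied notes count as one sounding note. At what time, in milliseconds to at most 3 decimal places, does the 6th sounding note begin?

note 6 onset = 36/7b = 1574.344ms

1. 0.0ms @ 0 + 229.592ms (3/4)
2. 229.592ms @ 3/4 + 76.531ms (1/4)
3. 306.122ms @ 1 + 306.122ms (1)
4. 612.245ms @ 2 + 787.172ms (18/7)
5. 1399.417ms @ 32/7 + 174.927ms (4/7)
6. 1574.344ms @ 36/7 + 174.927ms (4/7)
7. 1749.271ms @ 40/7 + 174.927ms (4/7)
8. 1924.198ms @ 44/7 + 174.927ms (4/7)
9. 2099.125ms @ 48/7 + 174.927ms (4/7)
10. 2274.052ms @ 52/7 + 174.927ms (4/7)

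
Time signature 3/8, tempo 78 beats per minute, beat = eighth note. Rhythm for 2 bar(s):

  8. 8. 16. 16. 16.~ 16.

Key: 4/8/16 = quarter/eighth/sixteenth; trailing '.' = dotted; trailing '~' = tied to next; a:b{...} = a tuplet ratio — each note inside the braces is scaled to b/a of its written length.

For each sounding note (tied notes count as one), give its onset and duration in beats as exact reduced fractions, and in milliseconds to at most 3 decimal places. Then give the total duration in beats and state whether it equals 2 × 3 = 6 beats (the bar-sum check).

1) 0.0ms=0b +1153.846ms=3/2b
2) 1153.846ms=3/2b +1153.846ms=3/2b
3) 2307.692ms=3b +576.923ms=3/4b
4) 2884.615ms=15/4b +576.923ms=3/4b
5) 3461.538ms=9/2b +1153.846ms=3/2b
Σ=6b of 6 (78bpm 3/8) — PASS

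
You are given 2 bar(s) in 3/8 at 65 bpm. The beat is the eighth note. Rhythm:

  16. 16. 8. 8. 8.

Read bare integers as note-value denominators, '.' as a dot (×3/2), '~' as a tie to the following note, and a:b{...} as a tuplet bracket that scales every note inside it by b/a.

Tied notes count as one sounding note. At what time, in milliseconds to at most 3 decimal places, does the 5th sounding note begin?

note 5 onset = 9/2b = 4153.846ms

1. 0.0ms @ 0 + 692.308ms (3/4)
2. 692.308ms @ 3/4 + 692.308ms (3/4)
3. 1384.615ms @ 3/2 + 1384.615ms (3/2)
4. 2769.231ms @ 3 + 1384.615ms (3/2)
5. 4153.846ms @ 9/2 + 1384.615ms (3/2)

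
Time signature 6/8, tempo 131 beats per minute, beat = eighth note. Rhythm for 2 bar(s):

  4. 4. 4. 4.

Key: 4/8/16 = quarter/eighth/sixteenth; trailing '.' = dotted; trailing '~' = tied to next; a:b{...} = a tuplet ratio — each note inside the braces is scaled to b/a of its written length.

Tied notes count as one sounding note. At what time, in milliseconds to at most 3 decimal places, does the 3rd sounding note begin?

note 3 onset = 6b = 2748.092ms

1. 0.0ms @ 0 + 1374.046ms (3)
2. 1374.046ms @ 3 + 1374.046ms (3)
3. 2748.092ms @ 6 + 1374.046ms (3)
4. 4122.137ms @ 9 + 1374.046ms (3)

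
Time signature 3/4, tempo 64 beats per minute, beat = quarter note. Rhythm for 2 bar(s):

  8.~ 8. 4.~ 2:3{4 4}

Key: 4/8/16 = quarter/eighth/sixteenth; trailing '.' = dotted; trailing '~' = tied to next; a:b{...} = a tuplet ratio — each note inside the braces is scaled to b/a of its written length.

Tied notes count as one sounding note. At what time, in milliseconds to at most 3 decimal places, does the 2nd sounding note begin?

note 2 onset = 3/2b = 1406.25ms

1. 0.0ms @ 0 + 1406.25ms (3/2)
2. 1406.25ms @ 3/2 + 2812.5ms (3)
3. 4218.75ms @ 9/2 + 1406.25ms (3/2)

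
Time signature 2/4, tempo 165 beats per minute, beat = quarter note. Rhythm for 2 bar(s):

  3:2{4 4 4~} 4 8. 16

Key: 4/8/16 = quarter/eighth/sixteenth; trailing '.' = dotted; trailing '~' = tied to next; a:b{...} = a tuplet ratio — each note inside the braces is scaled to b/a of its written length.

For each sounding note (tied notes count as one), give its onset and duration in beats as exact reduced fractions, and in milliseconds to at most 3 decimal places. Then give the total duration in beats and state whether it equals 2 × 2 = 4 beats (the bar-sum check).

1) 0.0ms=0b +242.424ms=2/3b
2) 242.424ms=2/3b +242.424ms=2/3b
3) 484.848ms=4/3b +606.061ms=5/3b
4) 1090.909ms=3b +272.727ms=3/4b
5) 1363.636ms=15/4b +90.909ms=1/4b
Σ=4b of 4 (165bpm 2/4) — PASS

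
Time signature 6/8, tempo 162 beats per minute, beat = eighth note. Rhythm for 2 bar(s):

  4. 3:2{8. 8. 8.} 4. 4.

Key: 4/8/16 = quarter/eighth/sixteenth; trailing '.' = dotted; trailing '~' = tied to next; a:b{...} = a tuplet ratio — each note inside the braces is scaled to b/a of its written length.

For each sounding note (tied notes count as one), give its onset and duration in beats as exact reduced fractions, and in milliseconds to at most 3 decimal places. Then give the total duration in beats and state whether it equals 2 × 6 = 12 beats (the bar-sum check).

1) 0.0ms=0b +1111.111ms=3b
2) 1111.111ms=3b +370.37ms=1b
3) 1481.481ms=4b +370.37ms=1b
4) 1851.852ms=5b +370.37ms=1b
5) 2222.222ms=6b +1111.111ms=3b
6) 3333.333ms=9b +1111.111ms=3b
Σ=12b of 12 (162bpm 6/8) — PASS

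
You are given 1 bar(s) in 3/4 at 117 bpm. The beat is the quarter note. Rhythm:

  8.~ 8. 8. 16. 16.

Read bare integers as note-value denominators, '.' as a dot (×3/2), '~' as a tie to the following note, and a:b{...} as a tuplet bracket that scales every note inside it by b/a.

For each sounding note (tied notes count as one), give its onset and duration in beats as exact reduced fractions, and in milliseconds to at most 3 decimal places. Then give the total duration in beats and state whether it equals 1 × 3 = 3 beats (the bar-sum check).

1) 0.0ms=0b +769.231ms=3/2b
2) 769.231ms=3/2b +384.615ms=3/4b
3) 1153.846ms=9/4b +192.308ms=3/8b
4) 1346.154ms=21/8b +192.308ms=3/8b
Σ=3b of 3 (117bpm 3/4) — PASS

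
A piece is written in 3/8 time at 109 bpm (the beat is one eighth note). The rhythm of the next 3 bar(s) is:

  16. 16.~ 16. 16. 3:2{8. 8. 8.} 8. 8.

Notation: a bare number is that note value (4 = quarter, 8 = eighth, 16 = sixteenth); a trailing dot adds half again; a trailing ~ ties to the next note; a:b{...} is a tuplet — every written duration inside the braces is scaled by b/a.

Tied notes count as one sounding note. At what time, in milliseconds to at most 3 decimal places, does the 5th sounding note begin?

note 5 onset = 4b = 2201.835ms

1. 0.0ms @ 0 + 412.844ms (3/4)
2. 412.844ms @ 3/4 + 825.688ms (3/2)
3. 1238.532ms @ 9/4 + 412.844ms (3/4)
4. 1651.376ms @ 3 + 550.459ms (1)
5. 2201.835ms @ 4 + 550.459ms (1)
6. 2752.294ms @ 5 + 550.459ms (1)
7. 3302.752ms @ 6 + 825.688ms (3/2)
8. 4128.44ms @ 15/2 + 825.688ms (3/2)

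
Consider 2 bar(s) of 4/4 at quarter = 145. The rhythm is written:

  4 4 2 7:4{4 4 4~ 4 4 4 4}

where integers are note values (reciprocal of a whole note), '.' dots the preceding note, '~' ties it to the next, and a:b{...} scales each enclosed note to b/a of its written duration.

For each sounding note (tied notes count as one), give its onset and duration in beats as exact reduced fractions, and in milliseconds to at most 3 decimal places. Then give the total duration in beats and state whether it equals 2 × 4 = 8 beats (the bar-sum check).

1) 0.0ms=0b +413.793ms=1b
2) 413.793ms=1b +413.793ms=1b
3) 827.586ms=2b +827.586ms=2b
4) 1655.172ms=4b +236.453ms=4/7b
5) 1891.626ms=32/7b +236.453ms=4/7b
6) 2128.079ms=36/7b +472.906ms=8/7b
7) 2600.985ms=44/7b +236.453ms=4/7b
8) 2837.438ms=48/7b +236.453ms=4/7b
9) 3073.892ms=52/7b +236.453ms=4/7b
Σ=8b of 8 (145bpm 4/4) — PASS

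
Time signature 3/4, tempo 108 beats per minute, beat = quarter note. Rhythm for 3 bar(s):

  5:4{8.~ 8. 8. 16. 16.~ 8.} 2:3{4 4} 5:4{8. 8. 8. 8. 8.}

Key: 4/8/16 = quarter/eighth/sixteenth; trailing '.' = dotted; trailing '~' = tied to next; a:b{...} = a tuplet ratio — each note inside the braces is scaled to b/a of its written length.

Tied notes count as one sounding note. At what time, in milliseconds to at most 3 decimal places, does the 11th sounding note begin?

note 11 onset = 42/5b = 4666.667ms

1. 0.0ms @ 0 + 666.667ms (6/5)
2. 666.667ms @ 6/5 + 333.333ms (3/5)
3. 1000.0ms @ 9/5 + 166.667ms (3/10)
4. 1166.667ms @ 21/10 + 500.0ms (9/10)
5. 1666.667ms @ 3 + 833.333ms (3/2)
6. 2500.0ms @ 9/2 + 833.333ms (3/2)
7. 3333.333ms @ 6 + 333.333ms (3/5)
8. 3666.667ms @ 33/5 + 333.333ms (3/5)
9. 4000.0ms @ 36/5 + 333.333ms (3/5)
10. 4333.333ms @ 39/5 + 333.333ms (3/5)
11. 4666.667ms @ 42/5 + 333.333ms (3/5)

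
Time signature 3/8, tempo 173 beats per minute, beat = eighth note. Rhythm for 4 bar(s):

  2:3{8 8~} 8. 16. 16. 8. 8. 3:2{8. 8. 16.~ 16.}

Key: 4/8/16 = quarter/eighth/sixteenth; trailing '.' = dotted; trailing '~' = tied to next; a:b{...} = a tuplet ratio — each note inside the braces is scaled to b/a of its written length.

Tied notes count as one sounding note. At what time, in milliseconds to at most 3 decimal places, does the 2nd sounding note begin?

1. 0.0ms @ 0 + 520.231ms (3/2)
2. 520.231ms @ 3/2 + 1040.462ms (3)
3. 1560.694ms @ 9/2 + 260.116ms (3/4)
4. 1820.809ms @ 21/4 + 260.116ms (3/4)
5. 2080.925ms @ 6 + 520.231ms (3/2)
6. 2601.156ms @ 15/2 + 520.231ms (3/2)
7. 3121.387ms @ 9 + 346.821ms (1)
8. 3468.208ms @ 10 + 346.821ms (1)
9. 3815.029ms @ 11 + 346.821ms (1)

note 2 onset = 3/2b = 520.231ms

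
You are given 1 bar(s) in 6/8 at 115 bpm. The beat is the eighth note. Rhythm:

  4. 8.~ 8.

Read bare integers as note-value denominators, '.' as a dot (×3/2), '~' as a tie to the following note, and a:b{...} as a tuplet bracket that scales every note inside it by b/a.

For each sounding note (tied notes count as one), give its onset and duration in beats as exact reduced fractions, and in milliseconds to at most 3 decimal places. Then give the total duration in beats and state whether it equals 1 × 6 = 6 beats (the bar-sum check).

1) 0.0ms=0b +1565.217ms=3b
2) 1565.217ms=3b +1565.217ms=3b
Σ=6b of 6 (115bpm 6/8) — PASS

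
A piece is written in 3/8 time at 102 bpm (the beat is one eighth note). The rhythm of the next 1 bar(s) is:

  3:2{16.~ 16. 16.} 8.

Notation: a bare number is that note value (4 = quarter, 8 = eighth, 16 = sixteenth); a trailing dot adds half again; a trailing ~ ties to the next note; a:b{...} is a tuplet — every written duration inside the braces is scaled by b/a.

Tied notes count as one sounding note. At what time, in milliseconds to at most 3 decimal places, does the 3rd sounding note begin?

1. 0.0ms @ 0 + 588.235ms (1)
2. 588.235ms @ 1 + 294.118ms (1/2)
3. 882.353ms @ 3/2 + 882.353ms (3/2)

note 3 onset = 3/2b = 882.353ms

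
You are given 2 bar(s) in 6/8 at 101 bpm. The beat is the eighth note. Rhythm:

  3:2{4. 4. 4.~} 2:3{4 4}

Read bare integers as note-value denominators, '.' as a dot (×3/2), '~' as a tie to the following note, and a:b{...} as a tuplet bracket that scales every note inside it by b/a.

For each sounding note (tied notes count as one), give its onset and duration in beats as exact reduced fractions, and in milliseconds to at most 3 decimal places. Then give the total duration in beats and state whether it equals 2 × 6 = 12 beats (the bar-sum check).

1) 0.0ms=0b +1188.119ms=2b
2) 1188.119ms=2b +1188.119ms=2b
3) 2376.238ms=4b +2970.297ms=5b
4) 5346.535ms=9b +1782.178ms=3b
Σ=12b of 12 (101bpm 6/8) — PASS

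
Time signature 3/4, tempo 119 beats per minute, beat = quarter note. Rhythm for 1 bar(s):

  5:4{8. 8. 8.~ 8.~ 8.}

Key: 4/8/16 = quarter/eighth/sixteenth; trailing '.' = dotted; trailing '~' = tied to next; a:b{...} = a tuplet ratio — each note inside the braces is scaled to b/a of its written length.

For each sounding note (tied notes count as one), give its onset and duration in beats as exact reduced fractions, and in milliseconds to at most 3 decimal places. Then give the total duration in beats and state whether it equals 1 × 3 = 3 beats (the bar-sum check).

1) 0.0ms=0b +302.521ms=3/5b
2) 302.521ms=3/5b +302.521ms=3/5b
3) 605.042ms=6/5b +907.563ms=9/5b
Σ=3b of 3 (119bpm 3/4) — PASS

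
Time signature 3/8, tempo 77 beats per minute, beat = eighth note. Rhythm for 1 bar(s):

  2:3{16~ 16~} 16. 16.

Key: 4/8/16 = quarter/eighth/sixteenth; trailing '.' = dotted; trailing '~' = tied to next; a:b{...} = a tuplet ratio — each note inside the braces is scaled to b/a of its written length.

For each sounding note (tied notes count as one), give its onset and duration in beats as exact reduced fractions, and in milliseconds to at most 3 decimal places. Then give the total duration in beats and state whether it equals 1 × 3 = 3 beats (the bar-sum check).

1) 0.0ms=0b +1753.247ms=9/4b
2) 1753.247ms=9/4b +584.416ms=3/4b
Σ=3b of 3 (77bpm 3/8) — PASS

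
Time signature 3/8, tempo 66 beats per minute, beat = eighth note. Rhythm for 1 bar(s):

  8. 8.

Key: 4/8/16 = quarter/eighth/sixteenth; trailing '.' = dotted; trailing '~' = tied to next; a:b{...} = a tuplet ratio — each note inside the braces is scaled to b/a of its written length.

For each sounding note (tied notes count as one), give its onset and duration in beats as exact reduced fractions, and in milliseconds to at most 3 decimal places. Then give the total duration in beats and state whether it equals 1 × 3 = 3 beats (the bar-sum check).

1) 0.0ms=0b +1363.636ms=3/2b
2) 1363.636ms=3/2b +1363.636ms=3/2b
Σ=3b of 3 (66bpm 3/8) — PASS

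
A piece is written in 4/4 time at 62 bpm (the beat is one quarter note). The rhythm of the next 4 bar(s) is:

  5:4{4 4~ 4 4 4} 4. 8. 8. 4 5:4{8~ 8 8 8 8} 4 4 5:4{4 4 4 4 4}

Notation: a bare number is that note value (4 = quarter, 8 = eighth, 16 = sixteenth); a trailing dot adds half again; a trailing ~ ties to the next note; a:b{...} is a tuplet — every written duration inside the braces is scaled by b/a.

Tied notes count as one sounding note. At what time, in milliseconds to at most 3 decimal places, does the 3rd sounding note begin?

note 3 onset = 12/5b = 2322.581ms

1. 0.0ms @ 0 + 774.194ms (4/5)
2. 774.194ms @ 4/5 + 1548.387ms (8/5)
3. 2322.581ms @ 12/5 + 774.194ms (4/5)
4. 3096.774ms @ 16/5 + 774.194ms (4/5)
5. 3870.968ms @ 4 + 1451.613ms (3/2)
6. 5322.581ms @ 11/2 + 725.806ms (3/4)
7. 6048.387ms @ 25/4 + 725.806ms (3/4)
8. 6774.194ms @ 7 + 967.742ms (1)
9. 7741.935ms @ 8 + 774.194ms (4/5)
10. 8516.129ms @ 44/5 + 387.097ms (2/5)
11. 8903.226ms @ 46/5 + 387.097ms (2/5)
12. 9290.323ms @ 48/5 + 387.097ms (2/5)
13. 9677.419ms @ 10 + 967.742ms (1)
14. 10645.161ms @ 11 + 967.742ms (1)
15. 11612.903ms @ 12 + 774.194ms (4/5)
16. 12387.097ms @ 64/5 + 774.194ms (4/5)
17. 13161.29ms @ 68/5 + 774.194ms (4/5)
18. 13935.484ms @ 72/5 + 774.194ms (4/5)
19. 14709.677ms @ 76/5 + 774.194ms (4/5)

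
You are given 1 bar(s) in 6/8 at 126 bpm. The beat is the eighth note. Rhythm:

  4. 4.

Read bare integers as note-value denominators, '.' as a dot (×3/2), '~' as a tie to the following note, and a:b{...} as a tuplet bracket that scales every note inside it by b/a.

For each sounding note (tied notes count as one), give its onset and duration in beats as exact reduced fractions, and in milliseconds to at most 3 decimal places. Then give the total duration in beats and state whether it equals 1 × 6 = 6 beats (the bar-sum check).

1) 0.0ms=0b +1428.571ms=3b
2) 1428.571ms=3b +1428.571ms=3b
Σ=6b of 6 (126bpm 6/8) — PASS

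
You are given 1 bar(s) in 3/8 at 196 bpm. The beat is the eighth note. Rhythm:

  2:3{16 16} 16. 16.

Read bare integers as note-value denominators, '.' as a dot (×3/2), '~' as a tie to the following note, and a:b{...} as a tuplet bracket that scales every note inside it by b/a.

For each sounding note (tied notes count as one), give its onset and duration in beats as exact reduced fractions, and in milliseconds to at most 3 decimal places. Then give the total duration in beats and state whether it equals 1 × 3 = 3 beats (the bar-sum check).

1) 0.0ms=0b +229.592ms=3/4b
2) 229.592ms=3/4b +229.592ms=3/4b
3) 459.184ms=3/2b +229.592ms=3/4b
4) 688.776ms=9/4b +229.592ms=3/4b
Σ=3b of 3 (196bpm 3/8) — PASS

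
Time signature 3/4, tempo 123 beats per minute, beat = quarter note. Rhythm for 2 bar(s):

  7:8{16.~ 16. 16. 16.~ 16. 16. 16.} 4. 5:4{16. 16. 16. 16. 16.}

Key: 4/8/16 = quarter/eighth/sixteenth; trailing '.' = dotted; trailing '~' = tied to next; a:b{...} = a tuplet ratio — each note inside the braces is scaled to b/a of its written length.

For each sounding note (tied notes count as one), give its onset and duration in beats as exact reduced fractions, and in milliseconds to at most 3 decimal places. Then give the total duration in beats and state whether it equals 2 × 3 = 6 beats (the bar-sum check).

1) 0.0ms=0b +418.118ms=6/7b
2) 418.118ms=6/7b +209.059ms=3/7b
3) 627.178ms=9/7b +418.118ms=6/7b
4) 1045.296ms=15/7b +209.059ms=3/7b
5) 1254.355ms=18/7b +209.059ms=3/7b
6) 1463.415ms=3b +731.707ms=3/2b
7) 2195.122ms=9/2b +146.341ms=3/10b
8) 2341.463ms=24/5b +146.341ms=3/10b
9) 2487.805ms=51/10b +146.341ms=3/10b
10) 2634.146ms=27/5b +146.341ms=3/10b
11) 2780.488ms=57/10b +146.341ms=3/10b
Σ=6b of 6 (123bpm 3/4) — PASS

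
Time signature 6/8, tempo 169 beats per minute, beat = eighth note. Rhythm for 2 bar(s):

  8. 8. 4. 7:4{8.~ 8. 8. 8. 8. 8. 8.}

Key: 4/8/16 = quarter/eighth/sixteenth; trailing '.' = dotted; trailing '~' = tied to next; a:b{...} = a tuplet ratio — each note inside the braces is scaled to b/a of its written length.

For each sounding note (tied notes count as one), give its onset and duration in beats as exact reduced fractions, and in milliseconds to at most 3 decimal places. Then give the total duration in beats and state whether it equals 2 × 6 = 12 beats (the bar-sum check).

1) 0.0ms=0b +532.544ms=3/2b
2) 532.544ms=3/2b +532.544ms=3/2b
3) 1065.089ms=3b +1065.089ms=3b
4) 2130.178ms=6b +608.622ms=12/7b
5) 2738.8ms=54/7b +304.311ms=6/7b
6) 3043.111ms=60/7b +304.311ms=6/7b
7) 3347.422ms=66/7b +304.311ms=6/7b
8) 3651.733ms=72/7b +304.311ms=6/7b
9) 3956.044ms=78/7b +304.311ms=6/7b
Σ=12b of 12 (169bpm 6/8) — PASS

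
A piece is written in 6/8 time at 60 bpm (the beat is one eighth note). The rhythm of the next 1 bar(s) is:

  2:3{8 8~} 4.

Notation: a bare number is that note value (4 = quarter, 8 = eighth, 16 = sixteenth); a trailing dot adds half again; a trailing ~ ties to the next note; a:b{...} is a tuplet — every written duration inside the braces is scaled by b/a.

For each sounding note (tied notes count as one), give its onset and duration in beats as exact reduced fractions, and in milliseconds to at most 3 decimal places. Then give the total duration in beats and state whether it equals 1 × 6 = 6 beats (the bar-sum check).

1) 0.0ms=0b +1500.0ms=3/2b
2) 1500.0ms=3/2b +4500.0ms=9/2b
Σ=6b of 6 (60bpm 6/8) — PASS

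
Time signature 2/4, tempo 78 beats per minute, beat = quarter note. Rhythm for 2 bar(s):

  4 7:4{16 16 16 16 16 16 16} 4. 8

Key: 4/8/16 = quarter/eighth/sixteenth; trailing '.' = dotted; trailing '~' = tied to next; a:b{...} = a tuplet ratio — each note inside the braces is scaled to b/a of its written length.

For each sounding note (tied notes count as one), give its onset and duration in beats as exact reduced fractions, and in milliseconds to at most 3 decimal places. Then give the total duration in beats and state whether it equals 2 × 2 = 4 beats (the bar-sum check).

1) 0.0ms=0b +769.231ms=1b
2) 769.231ms=1b +109.89ms=1/7b
3) 879.121ms=8/7b +109.89ms=1/7b
4) 989.011ms=9/7b +109.89ms=1/7b
5) 1098.901ms=10/7b +109.89ms=1/7b
6) 1208.791ms=11/7b +109.89ms=1/7b
7) 1318.681ms=12/7b +109.89ms=1/7b
8) 1428.571ms=13/7b +109.89ms=1/7b
9) 1538.462ms=2b +1153.846ms=3/2b
10) 2692.308ms=7/2b +384.615ms=1/2b
Σ=4b of 4 (78bpm 2/4) — PASS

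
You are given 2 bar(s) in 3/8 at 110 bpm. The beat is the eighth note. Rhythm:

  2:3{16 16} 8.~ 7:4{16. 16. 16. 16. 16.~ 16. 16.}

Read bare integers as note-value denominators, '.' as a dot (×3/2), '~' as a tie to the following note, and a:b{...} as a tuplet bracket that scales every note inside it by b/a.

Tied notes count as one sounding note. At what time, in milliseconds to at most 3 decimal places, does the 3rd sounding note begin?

1. 0.0ms @ 0 + 409.091ms (3/4)
2. 409.091ms @ 3/4 + 409.091ms (3/4)
3. 818.182ms @ 3/2 + 1051.948ms (27/14)
4. 1870.13ms @ 24/7 + 233.766ms (3/7)
5. 2103.896ms @ 27/7 + 233.766ms (3/7)
6. 2337.662ms @ 30/7 + 233.766ms (3/7)
7. 2571.429ms @ 33/7 + 467.532ms (6/7)
8. 3038.961ms @ 39/7 + 233.766ms (3/7)

note 3 onset = 3/2b = 818.182ms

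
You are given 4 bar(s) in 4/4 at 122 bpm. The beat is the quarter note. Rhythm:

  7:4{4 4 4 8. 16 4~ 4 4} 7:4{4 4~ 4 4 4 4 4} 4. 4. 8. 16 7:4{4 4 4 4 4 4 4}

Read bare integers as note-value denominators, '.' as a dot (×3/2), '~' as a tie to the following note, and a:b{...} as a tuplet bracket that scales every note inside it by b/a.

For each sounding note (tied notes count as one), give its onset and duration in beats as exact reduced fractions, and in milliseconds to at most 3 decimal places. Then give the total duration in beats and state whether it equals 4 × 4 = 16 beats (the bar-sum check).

1) 0.0ms=0b +281.03ms=4/7b
2) 281.03ms=4/7b +281.03ms=4/7b
3) 562.061ms=8/7b +281.03ms=4/7b
4) 843.091ms=12/7b +210.773ms=3/7b
5) 1053.864ms=15/7b +70.258ms=1/7b
6) 1124.122ms=16/7b +562.061ms=8/7b
7) 1686.183ms=24/7b +281.03ms=4/7b
8) 1967.213ms=4b +281.03ms=4/7b
9) 2248.244ms=32/7b +562.061ms=8/7b
10) 2810.304ms=40/7b +281.03ms=4/7b
11) 3091.335ms=44/7b +281.03ms=4/7b
12) 3372.365ms=48/7b +281.03ms=4/7b
13) 3653.396ms=52/7b +281.03ms=4/7b
14) 3934.426ms=8b +737.705ms=3/2b
15) 4672.131ms=19/2b +737.705ms=3/2b
16) 5409.836ms=11b +368.852ms=3/4b
17) 5778.689ms=47/4b +122.951ms=1/4b
18) 5901.639ms=12b +281.03ms=4/7b
19) 6182.67ms=88/7b +281.03ms=4/7b
20) 6463.7ms=92/7b +281.03ms=4/7b
21) 6744.731ms=96/7b +281.03ms=4/7b
22) 7025.761ms=100/7b +281.03ms=4/7b
23) 7306.792ms=104/7b +281.03ms=4/7b
24) 7587.822ms=108/7b +281.03ms=4/7b
Σ=16b of 16 (122bpm 4/4) — PASS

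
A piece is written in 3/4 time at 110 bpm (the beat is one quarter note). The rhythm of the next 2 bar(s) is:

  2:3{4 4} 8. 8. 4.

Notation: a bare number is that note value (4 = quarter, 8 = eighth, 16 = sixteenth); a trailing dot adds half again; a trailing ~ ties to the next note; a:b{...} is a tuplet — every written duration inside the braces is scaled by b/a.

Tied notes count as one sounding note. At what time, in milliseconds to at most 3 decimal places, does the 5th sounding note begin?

note 5 onset = 9/2b = 2454.545ms

1. 0.0ms @ 0 + 818.182ms (3/2)
2. 818.182ms @ 3/2 + 818.182ms (3/2)
3. 1636.364ms @ 3 + 409.091ms (3/4)
4. 2045.455ms @ 15/4 + 409.091ms (3/4)
5. 2454.545ms @ 9/2 + 818.182ms (3/2)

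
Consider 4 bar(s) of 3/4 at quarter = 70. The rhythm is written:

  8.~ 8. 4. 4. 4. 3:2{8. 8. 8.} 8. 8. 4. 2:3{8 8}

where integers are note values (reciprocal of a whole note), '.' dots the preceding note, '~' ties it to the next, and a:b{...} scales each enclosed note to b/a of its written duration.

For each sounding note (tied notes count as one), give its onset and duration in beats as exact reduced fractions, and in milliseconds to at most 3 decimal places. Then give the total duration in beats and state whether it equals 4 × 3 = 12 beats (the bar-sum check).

1) 0.0ms=0b +1285.714ms=3/2b
2) 1285.714ms=3/2b +1285.714ms=3/2b
3) 2571.429ms=3b +1285.714ms=3/2b
4) 3857.143ms=9/2b +1285.714ms=3/2b
5) 5142.857ms=6b +428.571ms=1/2b
6) 5571.429ms=13/2b +428.571ms=1/2b
7) 6000.0ms=7b +428.571ms=1/2b
8) 6428.571ms=15/2b +642.857ms=3/4b
9) 7071.429ms=33/4b +642.857ms=3/4b
10) 7714.286ms=9b +1285.714ms=3/2b
11) 9000.0ms=21/2b +642.857ms=3/4b
12) 9642.857ms=45/4b +642.857ms=3/4b
Σ=12b of 12 (70bpm 3/4) — PASS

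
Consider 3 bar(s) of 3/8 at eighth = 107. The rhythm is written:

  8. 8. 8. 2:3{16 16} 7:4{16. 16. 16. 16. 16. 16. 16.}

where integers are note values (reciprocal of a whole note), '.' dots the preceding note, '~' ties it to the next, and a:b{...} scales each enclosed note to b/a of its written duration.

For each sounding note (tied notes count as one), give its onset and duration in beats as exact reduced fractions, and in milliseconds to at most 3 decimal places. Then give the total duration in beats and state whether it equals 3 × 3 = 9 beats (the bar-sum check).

1) 0.0ms=0b +841.121ms=3/2b
2) 841.121ms=3/2b +841.121ms=3/2b
3) 1682.243ms=3b +841.121ms=3/2b
4) 2523.364ms=9/2b +420.561ms=3/4b
5) 2943.925ms=21/4b +420.561ms=3/4b
6) 3364.486ms=6b +240.32ms=3/7b
7) 3604.806ms=45/7b +240.32ms=3/7b
8) 3845.127ms=48/7b +240.32ms=3/7b
9) 4085.447ms=51/7b +240.32ms=3/7b
10) 4325.768ms=54/7b +240.32ms=3/7b
11) 4566.088ms=57/7b +240.32ms=3/7b
12) 4806.409ms=60/7b +240.32ms=3/7b
Σ=9b of 9 (107bpm 3/8) — PASS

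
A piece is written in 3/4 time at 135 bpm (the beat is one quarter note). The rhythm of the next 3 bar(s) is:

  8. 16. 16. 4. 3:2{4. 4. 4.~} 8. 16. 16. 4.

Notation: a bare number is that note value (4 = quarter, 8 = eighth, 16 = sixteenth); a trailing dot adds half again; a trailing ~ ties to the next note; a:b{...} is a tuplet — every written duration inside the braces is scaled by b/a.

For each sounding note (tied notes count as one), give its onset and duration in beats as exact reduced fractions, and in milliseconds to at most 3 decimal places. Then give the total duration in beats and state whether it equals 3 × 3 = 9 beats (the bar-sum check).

1) 0.0ms=0b +333.333ms=3/4b
2) 333.333ms=3/4b +166.667ms=3/8b
3) 500.0ms=9/8b +166.667ms=3/8b
4) 666.667ms=3/2b +666.667ms=3/2b
5) 1333.333ms=3b +444.444ms=1b
6) 1777.778ms=4b +444.444ms=1b
7) 2222.222ms=5b +777.778ms=7/4b
8) 3000.0ms=27/4b +166.667ms=3/8b
9) 3166.667ms=57/8b +166.667ms=3/8b
10) 3333.333ms=15/2b +666.667ms=3/2b
Σ=9b of 9 (135bpm 3/4) — PASS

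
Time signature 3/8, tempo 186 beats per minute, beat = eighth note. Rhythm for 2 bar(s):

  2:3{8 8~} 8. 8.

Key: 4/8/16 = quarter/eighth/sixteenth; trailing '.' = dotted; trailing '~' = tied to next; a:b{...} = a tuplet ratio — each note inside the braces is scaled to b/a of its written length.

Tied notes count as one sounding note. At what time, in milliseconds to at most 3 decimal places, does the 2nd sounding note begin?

note 2 onset = 3/2b = 483.871ms

1. 0.0ms @ 0 + 483.871ms (3/2)
2. 483.871ms @ 3/2 + 967.742ms (3)
3. 1451.613ms @ 9/2 + 483.871ms (3/2)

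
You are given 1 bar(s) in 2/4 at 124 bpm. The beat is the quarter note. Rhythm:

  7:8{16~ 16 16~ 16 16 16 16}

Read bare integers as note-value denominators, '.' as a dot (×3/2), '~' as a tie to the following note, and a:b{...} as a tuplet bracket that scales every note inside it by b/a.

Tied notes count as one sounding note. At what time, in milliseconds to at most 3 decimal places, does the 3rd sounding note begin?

note 3 onset = 8/7b = 552.995ms

1. 0.0ms @ 0 + 276.498ms (4/7)
2. 276.498ms @ 4/7 + 276.498ms (4/7)
3. 552.995ms @ 8/7 + 138.249ms (2/7)
4. 691.244ms @ 10/7 + 138.249ms (2/7)
5. 829.493ms @ 12/7 + 138.249ms (2/7)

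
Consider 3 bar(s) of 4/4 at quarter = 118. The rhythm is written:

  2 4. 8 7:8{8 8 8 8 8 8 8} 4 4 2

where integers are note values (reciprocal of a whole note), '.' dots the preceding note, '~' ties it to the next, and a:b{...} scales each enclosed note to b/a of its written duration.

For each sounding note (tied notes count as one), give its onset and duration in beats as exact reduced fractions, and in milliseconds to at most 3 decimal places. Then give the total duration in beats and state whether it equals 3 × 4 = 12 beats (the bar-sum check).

1) 0.0ms=0b +1016.949ms=2b
2) 1016.949ms=2b +762.712ms=3/2b
3) 1779.661ms=7/2b +254.237ms=1/2b
4) 2033.898ms=4b +290.557ms=4/7b
5) 2324.455ms=32/7b +290.557ms=4/7b
6) 2615.012ms=36/7b +290.557ms=4/7b
7) 2905.569ms=40/7b +290.557ms=4/7b
8) 3196.126ms=44/7b +290.557ms=4/7b
9) 3486.683ms=48/7b +290.557ms=4/7b
10) 3777.24ms=52/7b +290.557ms=4/7b
11) 4067.797ms=8b +508.475ms=1b
12) 4576.271ms=9b +508.475ms=1b
13) 5084.746ms=10b +1016.949ms=2b
Σ=12b of 12 (118bpm 4/4) — PASS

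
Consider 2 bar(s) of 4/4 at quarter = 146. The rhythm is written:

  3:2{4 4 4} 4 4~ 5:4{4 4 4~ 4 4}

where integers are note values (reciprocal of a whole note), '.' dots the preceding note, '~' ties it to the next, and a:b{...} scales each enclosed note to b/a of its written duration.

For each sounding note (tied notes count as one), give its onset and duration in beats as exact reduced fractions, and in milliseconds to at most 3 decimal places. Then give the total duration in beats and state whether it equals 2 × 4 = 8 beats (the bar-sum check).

1) 0.0ms=0b +273.973ms=2/3b
2) 273.973ms=2/3b +273.973ms=2/3b
3) 547.945ms=4/3b +273.973ms=2/3b
4) 821.918ms=2b +410.959ms=1b
5) 1232.877ms=3b +739.726ms=9/5b
6) 1972.603ms=24/5b +328.767ms=4/5b
7) 2301.37ms=28/5b +657.534ms=8/5b
8) 2958.904ms=36/5b +328.767ms=4/5b
Σ=8b of 8 (146bpm 4/4) — PASS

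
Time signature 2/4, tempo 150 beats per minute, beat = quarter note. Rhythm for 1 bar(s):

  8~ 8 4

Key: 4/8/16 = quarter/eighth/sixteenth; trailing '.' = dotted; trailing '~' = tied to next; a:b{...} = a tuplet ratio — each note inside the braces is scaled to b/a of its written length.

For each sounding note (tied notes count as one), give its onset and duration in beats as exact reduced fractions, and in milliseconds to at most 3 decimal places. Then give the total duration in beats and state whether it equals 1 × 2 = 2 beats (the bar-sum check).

1) 0.0ms=0b +400.0ms=1b
2) 400.0ms=1b +400.0ms=1b
Σ=2b of 2 (150bpm 2/4) — PASS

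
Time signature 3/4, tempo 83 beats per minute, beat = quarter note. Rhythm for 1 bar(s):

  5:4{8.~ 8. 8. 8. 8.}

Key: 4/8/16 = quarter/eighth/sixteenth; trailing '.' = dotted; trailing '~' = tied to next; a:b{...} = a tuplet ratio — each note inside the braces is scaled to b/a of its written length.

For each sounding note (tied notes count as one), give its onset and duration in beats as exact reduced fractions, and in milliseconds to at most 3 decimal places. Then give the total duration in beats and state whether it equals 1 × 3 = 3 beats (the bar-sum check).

1) 0.0ms=0b +867.47ms=6/5b
2) 867.47ms=6/5b +433.735ms=3/5b
3) 1301.205ms=9/5b +433.735ms=3/5b
4) 1734.94ms=12/5b +433.735ms=3/5b
Σ=3b of 3 (83bpm 3/4) — PASS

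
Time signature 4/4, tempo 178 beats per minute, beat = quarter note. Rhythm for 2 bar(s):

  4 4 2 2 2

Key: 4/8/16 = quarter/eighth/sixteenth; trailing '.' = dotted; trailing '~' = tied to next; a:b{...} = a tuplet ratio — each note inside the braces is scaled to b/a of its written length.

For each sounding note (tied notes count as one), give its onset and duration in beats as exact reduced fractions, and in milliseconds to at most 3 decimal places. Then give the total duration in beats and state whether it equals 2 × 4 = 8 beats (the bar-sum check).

1) 0.0ms=0b +337.079ms=1b
2) 337.079ms=1b +337.079ms=1b
3) 674.157ms=2b +674.157ms=2b
4) 1348.315ms=4b +674.157ms=2b
5) 2022.472ms=6b +674.157ms=2b
Σ=8b of 8 (178bpm 4/4) — PASS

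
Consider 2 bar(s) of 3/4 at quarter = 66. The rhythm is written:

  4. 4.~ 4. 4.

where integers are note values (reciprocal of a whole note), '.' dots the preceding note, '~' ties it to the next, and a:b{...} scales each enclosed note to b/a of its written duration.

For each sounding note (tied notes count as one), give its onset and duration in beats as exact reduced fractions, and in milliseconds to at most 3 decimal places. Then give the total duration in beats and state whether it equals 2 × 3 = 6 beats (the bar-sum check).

1) 0.0ms=0b +1363.636ms=3/2b
2) 1363.636ms=3/2b +2727.273ms=3b
3) 4090.909ms=9/2b +1363.636ms=3/2b
Σ=6b of 6 (66bpm 3/4) — PASS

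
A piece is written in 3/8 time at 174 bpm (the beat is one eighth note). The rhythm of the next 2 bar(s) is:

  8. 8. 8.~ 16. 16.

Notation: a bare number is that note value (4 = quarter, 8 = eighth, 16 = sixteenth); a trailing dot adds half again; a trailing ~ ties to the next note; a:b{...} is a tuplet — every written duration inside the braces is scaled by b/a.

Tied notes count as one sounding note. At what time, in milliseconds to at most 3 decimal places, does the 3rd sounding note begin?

note 3 onset = 3b = 1034.483ms

1. 0.0ms @ 0 + 517.241ms (3/2)
2. 517.241ms @ 3/2 + 517.241ms (3/2)
3. 1034.483ms @ 3 + 775.862ms (9/4)
4. 1810.345ms @ 21/4 + 258.621ms (3/4)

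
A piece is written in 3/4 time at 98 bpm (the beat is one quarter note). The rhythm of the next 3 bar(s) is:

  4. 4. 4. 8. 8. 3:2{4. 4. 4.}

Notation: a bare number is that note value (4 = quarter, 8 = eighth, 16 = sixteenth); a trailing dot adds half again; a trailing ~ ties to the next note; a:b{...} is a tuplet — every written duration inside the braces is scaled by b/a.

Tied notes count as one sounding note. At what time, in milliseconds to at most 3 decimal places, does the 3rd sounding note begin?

1. 0.0ms @ 0 + 918.367ms (3/2)
2. 918.367ms @ 3/2 + 918.367ms (3/2)
3. 1836.735ms @ 3 + 918.367ms (3/2)
4. 2755.102ms @ 9/2 + 459.184ms (3/4)
5. 3214.286ms @ 21/4 + 459.184ms (3/4)
6. 3673.469ms @ 6 + 612.245ms (1)
7. 4285.714ms @ 7 + 612.245ms (1)
8. 4897.959ms @ 8 + 612.245ms (1)

note 3 onset = 3b = 1836.735ms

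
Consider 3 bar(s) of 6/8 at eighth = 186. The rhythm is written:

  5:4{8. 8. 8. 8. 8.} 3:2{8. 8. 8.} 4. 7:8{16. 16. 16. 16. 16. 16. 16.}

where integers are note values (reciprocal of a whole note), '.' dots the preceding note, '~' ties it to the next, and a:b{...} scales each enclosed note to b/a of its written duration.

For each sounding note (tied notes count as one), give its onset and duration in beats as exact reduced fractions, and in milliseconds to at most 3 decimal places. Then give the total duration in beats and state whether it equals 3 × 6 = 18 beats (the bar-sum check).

1) 0.0ms=0b +387.097ms=6/5b
2) 387.097ms=6/5b +387.097ms=6/5b
3) 774.194ms=12/5b +387.097ms=6/5b
4) 1161.29ms=18/5b +387.097ms=6/5b
5) 1548.387ms=24/5b +387.097ms=6/5b
6) 1935.484ms=6b +322.581ms=1b
7) 2258.065ms=7b +322.581ms=1b
8) 2580.645ms=8b +322.581ms=1b
9) 2903.226ms=9b +967.742ms=3b
10) 3870.968ms=12b +276.498ms=6/7b
11) 4147.465ms=90/7b +276.498ms=6/7b
12) 4423.963ms=96/7b +276.498ms=6/7b
13) 4700.461ms=102/7b +276.498ms=6/7b
14) 4976.959ms=108/7b +276.498ms=6/7b
15) 5253.456ms=114/7b +276.498ms=6/7b
16) 5529.954ms=120/7b +276.498ms=6/7b
Σ=18b of 18 (186bpm 6/8) — PASS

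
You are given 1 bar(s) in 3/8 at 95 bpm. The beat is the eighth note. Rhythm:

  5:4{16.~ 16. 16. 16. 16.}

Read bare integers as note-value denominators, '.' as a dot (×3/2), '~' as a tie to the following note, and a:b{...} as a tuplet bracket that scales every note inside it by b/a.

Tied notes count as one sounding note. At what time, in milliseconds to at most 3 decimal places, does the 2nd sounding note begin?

1. 0.0ms @ 0 + 757.895ms (6/5)
2. 757.895ms @ 6/5 + 378.947ms (3/5)
3. 1136.842ms @ 9/5 + 378.947ms (3/5)
4. 1515.789ms @ 12/5 + 378.947ms (3/5)

note 2 onset = 6/5b = 757.895ms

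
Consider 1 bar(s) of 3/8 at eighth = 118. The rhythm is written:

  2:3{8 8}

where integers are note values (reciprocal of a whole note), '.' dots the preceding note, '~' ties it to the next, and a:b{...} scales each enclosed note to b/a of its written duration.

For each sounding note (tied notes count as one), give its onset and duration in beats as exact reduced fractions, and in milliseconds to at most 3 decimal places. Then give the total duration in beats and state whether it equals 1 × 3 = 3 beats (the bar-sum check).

1) 0.0ms=0b +762.712ms=3/2b
2) 762.712ms=3/2b +762.712ms=3/2b
Σ=3b of 3 (118bpm 3/8) — PASS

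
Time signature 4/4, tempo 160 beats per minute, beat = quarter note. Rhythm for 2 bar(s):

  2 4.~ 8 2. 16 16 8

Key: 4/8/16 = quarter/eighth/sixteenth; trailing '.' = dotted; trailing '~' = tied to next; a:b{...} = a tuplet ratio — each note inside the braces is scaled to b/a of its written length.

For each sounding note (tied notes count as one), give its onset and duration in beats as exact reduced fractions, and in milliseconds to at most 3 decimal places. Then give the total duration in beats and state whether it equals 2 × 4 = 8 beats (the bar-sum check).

1) 0.0ms=0b +750.0ms=2b
2) 750.0ms=2b +750.0ms=2b
3) 1500.0ms=4b +1125.0ms=3b
4) 2625.0ms=7b +93.75ms=1/4b
5) 2718.75ms=29/4b +93.75ms=1/4b
6) 2812.5ms=15/2b +187.5ms=1/2b
Σ=8b of 8 (160bpm 4/4) — PASS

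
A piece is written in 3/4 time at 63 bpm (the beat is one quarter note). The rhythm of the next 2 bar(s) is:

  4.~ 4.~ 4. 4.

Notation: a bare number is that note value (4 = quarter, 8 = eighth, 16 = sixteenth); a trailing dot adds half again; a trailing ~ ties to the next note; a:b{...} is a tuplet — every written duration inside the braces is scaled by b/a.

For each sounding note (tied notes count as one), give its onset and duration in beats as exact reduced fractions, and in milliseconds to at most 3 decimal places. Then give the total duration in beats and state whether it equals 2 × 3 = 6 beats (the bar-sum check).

1) 0.0ms=0b +4285.714ms=9/2b
2) 4285.714ms=9/2b +1428.571ms=3/2b
Σ=6b of 6 (63bpm 3/4) — PASS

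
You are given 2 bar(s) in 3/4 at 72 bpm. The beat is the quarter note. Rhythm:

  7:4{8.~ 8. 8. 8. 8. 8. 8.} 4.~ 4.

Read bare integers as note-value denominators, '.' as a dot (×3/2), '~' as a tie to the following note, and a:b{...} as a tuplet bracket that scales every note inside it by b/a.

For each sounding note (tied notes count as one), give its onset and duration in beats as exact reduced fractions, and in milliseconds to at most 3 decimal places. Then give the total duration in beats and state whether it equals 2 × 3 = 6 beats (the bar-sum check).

1) 0.0ms=0b +714.286ms=6/7b
2) 714.286ms=6/7b +357.143ms=3/7b
3) 1071.429ms=9/7b +357.143ms=3/7b
4) 1428.571ms=12/7b +357.143ms=3/7b
5) 1785.714ms=15/7b +357.143ms=3/7b
6) 2142.857ms=18/7b +357.143ms=3/7b
7) 2500.0ms=3b +2500.0ms=3b
Σ=6b of 6 (72bpm 3/4) — PASS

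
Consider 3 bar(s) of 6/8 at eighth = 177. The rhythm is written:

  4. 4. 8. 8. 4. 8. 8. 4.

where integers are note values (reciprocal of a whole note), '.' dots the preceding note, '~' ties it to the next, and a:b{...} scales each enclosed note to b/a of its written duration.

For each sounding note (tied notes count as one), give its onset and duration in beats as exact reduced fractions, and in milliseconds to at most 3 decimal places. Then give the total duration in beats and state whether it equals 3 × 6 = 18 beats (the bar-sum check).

1) 0.0ms=0b +1016.949ms=3b
2) 1016.949ms=3b +1016.949ms=3b
3) 2033.898ms=6b +508.475ms=3/2b
4) 2542.373ms=15/2b +508.475ms=3/2b
5) 3050.847ms=9b +1016.949ms=3b
6) 4067.797ms=12b +508.475ms=3/2b
7) 4576.271ms=27/2b +508.475ms=3/2b
8) 5084.746ms=15b +1016.949ms=3b
Σ=18b of 18 (177bpm 6/8) — PASS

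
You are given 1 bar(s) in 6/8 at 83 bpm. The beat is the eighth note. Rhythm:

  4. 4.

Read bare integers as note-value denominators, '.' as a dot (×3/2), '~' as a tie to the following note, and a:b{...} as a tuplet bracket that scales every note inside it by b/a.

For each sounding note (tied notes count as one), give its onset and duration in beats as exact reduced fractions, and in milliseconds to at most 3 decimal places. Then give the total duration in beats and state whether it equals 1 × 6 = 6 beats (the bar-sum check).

1) 0.0ms=0b +2168.675ms=3b
2) 2168.675ms=3b +2168.675ms=3b
Σ=6b of 6 (83bpm 6/8) — PASS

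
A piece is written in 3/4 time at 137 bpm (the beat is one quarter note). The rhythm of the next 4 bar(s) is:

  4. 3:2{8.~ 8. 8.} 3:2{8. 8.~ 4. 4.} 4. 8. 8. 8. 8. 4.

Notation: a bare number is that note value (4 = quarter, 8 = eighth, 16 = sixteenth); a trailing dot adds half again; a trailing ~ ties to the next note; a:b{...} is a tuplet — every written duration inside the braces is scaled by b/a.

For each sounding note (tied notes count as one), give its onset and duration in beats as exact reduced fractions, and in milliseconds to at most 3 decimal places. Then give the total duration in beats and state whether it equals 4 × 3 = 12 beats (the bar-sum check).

1) 0.0ms=0b +656.934ms=3/2b
2) 656.934ms=3/2b +437.956ms=1b
3) 1094.891ms=5/2b +218.978ms=1/2b
4) 1313.869ms=3b +218.978ms=1/2b
5) 1532.847ms=7/2b +656.934ms=3/2b
6) 2189.781ms=5b +437.956ms=1b
7) 2627.737ms=6b +656.934ms=3/2b
8) 3284.672ms=15/2b +328.467ms=3/4b
9) 3613.139ms=33/4b +328.467ms=3/4b
10) 3941.606ms=9b +328.467ms=3/4b
11) 4270.073ms=39/4b +328.467ms=3/4b
12) 4598.54ms=21/2b +656.934ms=3/2b
Σ=12b of 12 (137bpm 3/4) — PASS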